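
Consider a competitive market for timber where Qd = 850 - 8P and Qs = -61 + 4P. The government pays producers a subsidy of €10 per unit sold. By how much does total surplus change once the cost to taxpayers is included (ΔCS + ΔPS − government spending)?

Pre-subsidy: 850 - 8P = -61 + 4P gives P* = 911/12, Q* = 728/3.
With the subsidy, sellers receive Ps = Pb + 10 for each unit, where Pb is the price buyers pay.
Supply in terms of Pb becomes Qs = -61 + 4(Pb + 10) = -21 + 4Pb. Setting this equal to demand: 850 - 8Pb = -21 + 4Pb, so Pb = 871/12.
Sellers receive Ps = 871/12 + 10 = 991/12; Q' = 850 − 8·(871/12) = 808/3.
ΔCS = ½(728/3 + 808/3)(911/12 − 871/12) = 2560/3; ΔPS = ½(728/3 + 808/3)(991/12 − 911/12) = 5120/3.
Government spending = 10 × 808/3 = 8080/3.
Net change = 2560/3 + 5120/3 − 8080/3 = -400/3. The loss equals the DWL triangle ½·10·80/3.

Net change in total surplus = -400/3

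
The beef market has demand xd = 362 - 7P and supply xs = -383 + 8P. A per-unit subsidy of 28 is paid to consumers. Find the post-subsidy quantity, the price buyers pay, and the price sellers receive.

x' = 1783/15; buyers pay 521/15; sellers receive 941/15

Pre-subsidy: 362 - 7P = -383 + 8P gives P* = 149/3, x* = 43/3.
With the rebate, buyers effectively pay Pb = Ps − 28, where Ps is the price sellers receive.
Demand in terms of Ps becomes xd = 362 − 7(Ps − 28) = 558 - 7Ps. Setting this equal to supply: 558 - 7Ps = -383 + 8Ps, so Ps = 941/15.
Buyers pay Pb = 941/15 − 28 = 521/15; x' = -383 + 8·(941/15) = 1783/15.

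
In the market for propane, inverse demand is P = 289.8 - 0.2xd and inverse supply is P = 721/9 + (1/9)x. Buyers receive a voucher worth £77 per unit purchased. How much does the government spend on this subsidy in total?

Pre-subsidy: 289.8 - 0.2x = 721/9 + (1/9)x gives x* = 674 and P* = 155.
With the rebate, buyers effectively pay Pb = Ps − 77, where Ps is the price sellers receive.
On the curves, Pb = 289.8 - 0.2x and Ps = 721/9 + (1/9)x; the wedge Ps − Pb = 77 gives 721/9 + (1/9)x − (289.8 - 0.2x) = 77, so x' = 921.5.
Then Pb = 289.8 − 0.2·921.5 = 105.5 and Ps = 721/9 + (1/9)·921.5 = 182.5.
Government outlay = subsidy × quantity = 77 × 921.5 = 70955.5.

Government cost = £70955.5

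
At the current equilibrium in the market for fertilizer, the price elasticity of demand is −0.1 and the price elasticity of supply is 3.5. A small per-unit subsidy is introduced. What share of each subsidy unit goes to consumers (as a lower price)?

For a small subsidy around the equilibrium, the benefit split depends on the relative slopes, which at a point are proportional to the elasticities.
Buyer share = εs/(εs + |εd|) = 3.5/(3.5 + 0.1) = 35/36; seller share = |εd|/(εs + |εd|) = 1/36.

Consumer share = 35/36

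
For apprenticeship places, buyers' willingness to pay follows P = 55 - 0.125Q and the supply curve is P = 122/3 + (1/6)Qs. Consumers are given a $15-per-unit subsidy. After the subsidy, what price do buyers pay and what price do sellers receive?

Pre-subsidy: 55 - 0.125Q = 122/3 + (1/6)Q gives Q* = 344/7 and P* = 342/7.
With the rebate, buyers effectively pay Pb = Ps − 15, where Ps is the price sellers receive.
On the curves, Pb = 55 - 0.125Q and Ps = 122/3 + (1/6)Q; the wedge Ps − Pb = 15 gives 122/3 + (1/6)Q − (55 - 0.125Q) = 15, so Q' = 704/7.
Then Pb = 55 − 0.125·(704/7) = 297/7 and Ps = 122/3 + (1/6)·(704/7) = 402/7.

Buyers pay 297/7; sellers receive 402/7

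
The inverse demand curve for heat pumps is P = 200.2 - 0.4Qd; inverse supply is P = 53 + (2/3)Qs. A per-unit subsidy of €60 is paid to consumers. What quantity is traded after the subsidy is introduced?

Q' = 194.25

Pre-subsidy: 200.2 - 0.4Q = 53 + (2/3)Q gives Q* = 138 and P* = 145.
With the rebate, buyers effectively pay Pb = Ps − 60, where Ps is the price sellers receive.
On the curves, Pb = 200.2 - 0.4Q and Ps = 53 + (2/3)Q; the wedge Ps − Pb = 60 gives 53 + (2/3)Q − (200.2 - 0.4Q) = 60, so Q' = 194.25.
Then Pb = 200.2 − 0.4·194.25 = 122.5 and Ps = 53 + (2/3)·194.25 = 182.5.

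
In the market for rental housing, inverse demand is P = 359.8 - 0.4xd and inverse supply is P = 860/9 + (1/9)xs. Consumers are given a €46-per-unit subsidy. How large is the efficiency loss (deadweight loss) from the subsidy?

Pre-subsidy: 359.8 - 0.4x = 860/9 + (1/9)x gives x* = 517 and P* = 153.
With the rebate, buyers effectively pay Pb = Ps − 46, where Ps is the price sellers receive.
On the curves, Pb = 359.8 - 0.4x and Ps = 860/9 + (1/9)x; the wedge Ps − Pb = 46 gives 860/9 + (1/9)x − (359.8 - 0.4x) = 46, so x' = 607.
Then Pb = 359.8 − 0.4·607 = 117 and Ps = 860/9 + (1/9)·607 = 163.
The subsidy expands output by 607 − 517 = 90 past the efficient level; on those units the gap between marginal cost and willingness to pay runs from 0 up to 46.
DWL = ½ × 46 × 90 = 2070.

Deadweight loss = €2070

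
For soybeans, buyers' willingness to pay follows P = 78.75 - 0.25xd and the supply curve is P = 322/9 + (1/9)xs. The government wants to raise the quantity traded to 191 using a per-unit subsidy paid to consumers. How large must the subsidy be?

At x = 191, from the demand curve buyers pay Pb = 78.75 − 0.25·191 = 31; from the supply curve sellers need Ps = 322/9 + (1/9)·191 = 57.
The subsidy must fill the gap: s = Ps − Pb = 57 − 31 = 26.

Required subsidy s = 26 per unit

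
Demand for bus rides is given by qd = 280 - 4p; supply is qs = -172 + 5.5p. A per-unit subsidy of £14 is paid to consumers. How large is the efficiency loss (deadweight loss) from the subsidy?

Deadweight loss = 4312/19

Pre-subsidy: 280 - 4p = -172 + 5.5p gives p* = 904/19, q* = 1704/19.
With the rebate, buyers effectively pay pb = ps − 14, where ps is the price sellers receive.
Demand in terms of ps becomes qd = 280 − 4(ps − 14) = 336 - 4ps. Setting this equal to supply: 336 - 4ps = -172 + 5.5ps, so ps = 1016/19.
Buyers pay pb = 1016/19 − 14 = 750/19; q' = -172 + 5.5·(1016/19) = 2320/19.
The subsidy expands output by 2320/19 − 1704/19 = 616/19 past the efficient level; on those units the gap between marginal cost and willingness to pay runs from 0 up to 14.
DWL = ½ × 14 × 616/19 = 4312/19.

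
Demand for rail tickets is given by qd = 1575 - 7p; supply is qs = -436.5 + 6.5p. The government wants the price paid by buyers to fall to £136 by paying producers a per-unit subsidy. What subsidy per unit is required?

At a buyer price of 136, quantity demanded is 1575 − 7·136 = 623.
Sellers supply 623 only when they receive ps with -436.5 + 6.5·ps = 623, i.e. ps = 163.
s = ps − pb = 163 − 136 = 27.

Required subsidy s = £27 per unit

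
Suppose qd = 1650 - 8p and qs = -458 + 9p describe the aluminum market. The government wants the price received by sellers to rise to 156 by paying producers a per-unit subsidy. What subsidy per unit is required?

Required subsidy s = 68 per unit

At a seller price of 156, quantity supplied is -458 + 9·156 = 946.
Buyers absorb 946 only when they pay pb with 1650 − 8·pb = 946, i.e. pb = 88.
s = ps − pb = 156 − 88 = 68.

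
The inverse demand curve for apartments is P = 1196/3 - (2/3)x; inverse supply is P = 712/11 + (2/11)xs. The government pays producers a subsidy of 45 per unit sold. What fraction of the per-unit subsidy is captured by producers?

Producer share = 3/14

Pre-subsidy: 1196/3 - (2/3)x = 712/11 + (2/11)x gives x* = 2755/7 and P* = 954/7.
With the subsidy, sellers receive Ps = Pb + 45 for each unit, where Pb is the price buyers pay.
On the curves, Pb = 1196/3 - (2/3)x and Ps = 712/11 + (2/11)x; the wedge Ps − Pb = 45 gives 712/11 + (2/11)x − (1196/3 - (2/3)x) = 45, so x' = 12505/28.
Then Pb = 1196/3 − (2/3)·(12505/28) = 1413/14 and Ps = 712/11 + (2/11)·(12505/28) = 2043/14.
Buyers' price falls by P* − Pb = 954/7 − 1413/14 = 495/14; sellers' price rises by Ps − P* = 2043/14 − 954/7 = 135/14.
So producers capture (135/14)/45 = 3/14 of each unit of subsidy.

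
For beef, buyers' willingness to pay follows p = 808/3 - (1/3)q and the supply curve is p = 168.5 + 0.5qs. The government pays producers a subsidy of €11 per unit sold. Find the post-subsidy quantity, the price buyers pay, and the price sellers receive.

Pre-subsidy: 808/3 - (1/3)q = 168.5 + 0.5q gives q* = 121 and p* = 229.
With the subsidy, sellers receive ps = pb + 11 for each unit, where pb is the price buyers pay.
On the curves, pb = 808/3 - (1/3)q and ps = 168.5 + 0.5q; the wedge ps − pb = 11 gives 168.5 + 0.5q − (808/3 - (1/3)q) = 11, so q' = 134.2.
Then pb = 808/3 − (1/3)·134.2 = 224.6 and ps = 168.5 + 0.5·134.2 = 235.6.

q' = 134.2; buyers pay €224.6; sellers receive €235.6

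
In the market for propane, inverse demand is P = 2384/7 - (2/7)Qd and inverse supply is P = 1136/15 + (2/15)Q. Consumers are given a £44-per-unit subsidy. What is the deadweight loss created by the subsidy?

Pre-subsidy: 2384/7 - (2/7)Q = 1136/15 + (2/15)Q gives Q* = 632 and P* = 160.
With the rebate, buyers effectively pay Pb = Ps − 44, where Ps is the price sellers receive.
On the curves, Pb = 2384/7 - (2/7)Q and Ps = 1136/15 + (2/15)Q; the wedge Ps − Pb = 44 gives 1136/15 + (2/15)Q − (2384/7 - (2/7)Q) = 44, so Q' = 737.
Then Pb = 2384/7 − (2/7)·737 = 130 and Ps = 1136/15 + (2/15)·737 = 174.
The subsidy expands output by 737 − 632 = 105 past the efficient level; on those units the gap between marginal cost and willingness to pay runs from 0 up to 44.
DWL = ½ × 44 × 105 = 2310.

Deadweight loss = £2310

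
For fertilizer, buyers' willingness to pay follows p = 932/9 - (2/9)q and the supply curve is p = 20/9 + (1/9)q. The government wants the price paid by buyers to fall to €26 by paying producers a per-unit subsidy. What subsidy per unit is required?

At a buyer price of 26, quantity demanded is 466 − 4.5·26 = 349.
Sellers supply 349 only when they receive ps = 20/9 + (1/9)·349 = 41.
s = ps − pb = 41 − 26 = 15.

Required subsidy s = €15 per unit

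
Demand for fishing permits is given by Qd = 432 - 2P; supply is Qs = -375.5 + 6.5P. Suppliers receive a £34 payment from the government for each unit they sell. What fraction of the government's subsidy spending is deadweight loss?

DWL / government spending = 13/147

Pre-subsidy: 432 - 2P = -375.5 + 6.5P gives P* = 95, Q* = 242.
With the subsidy, sellers receive Ps = Pb + 34 for each unit, where Pb is the price buyers pay.
Supply in terms of Pb becomes Qs = -375.5 + 6.5(Pb + 34) = -154.5 + 6.5Pb. Setting this equal to demand: 432 - 2Pb = -154.5 + 6.5Pb, so Pb = 69.
Sellers receive Ps = 69 + 34 = 103; Q' = 432 − 2·69 = 294.
ΔCS = ½(242 + 294)(95 − 69) = 6968; ΔPS = ½(242 + 294)(103 − 95) = 2144.
Government spending = 34 × 294 = 9996.
DWL = ½ × 34 × (294 − 242) = 884; fraction = 884 / 9996 = 13/147.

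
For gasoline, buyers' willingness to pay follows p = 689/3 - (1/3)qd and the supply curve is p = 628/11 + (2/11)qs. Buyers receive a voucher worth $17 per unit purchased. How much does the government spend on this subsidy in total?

Government cost = $6256

Pre-subsidy: 689/3 - (1/3)q = 628/11 + (2/11)q gives q* = 335 and p* = 118.
With the rebate, buyers effectively pay pb = ps − 17, where ps is the price sellers receive.
On the curves, pb = 689/3 - (1/3)q and ps = 628/11 + (2/11)q; the wedge ps − pb = 17 gives 628/11 + (2/11)q − (689/3 - (1/3)q) = 17, so q' = 368.
Then pb = 689/3 − (1/3)·368 = 107 and ps = 628/11 + (2/11)·368 = 124.
Government outlay = subsidy × quantity = 17 × 368 = 6256.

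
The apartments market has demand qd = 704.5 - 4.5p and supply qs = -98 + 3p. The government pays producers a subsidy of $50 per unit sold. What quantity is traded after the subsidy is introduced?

Pre-subsidy: 704.5 - 4.5p = -98 + 3p gives p* = 107, q* = 223.
With the subsidy, sellers receive ps = pb + 50 for each unit, where pb is the price buyers pay.
Supply in terms of pb becomes qs = -98 + 3(pb + 50) = 52 + 3pb. Setting this equal to demand: 704.5 - 4.5pb = 52 + 3pb, so pb = 87.
Sellers receive ps = 87 + 50 = 137; q' = 704.5 − 4.5·87 = 313.

q' = 313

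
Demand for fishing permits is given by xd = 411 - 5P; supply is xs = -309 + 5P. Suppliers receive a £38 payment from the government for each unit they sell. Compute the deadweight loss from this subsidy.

Pre-subsidy: 411 - 5P = -309 + 5P gives P* = 72, x* = 51.
With the subsidy, sellers receive Ps = Pb + 38 for each unit, where Pb is the price buyers pay.
Supply in terms of Pb becomes xs = -309 + 5(Pb + 38) = -119 + 5Pb. Setting this equal to demand: 411 - 5Pb = -119 + 5Pb, so Pb = 53.
Sellers receive Ps = 53 + 38 = 91; x' = 411 − 5·53 = 146.
The subsidy expands output by 146 − 51 = 95 past the efficient level; on those units the gap between marginal cost and willingness to pay runs from 0 up to 38.
DWL = ½ × 38 × 95 = 1805.

Deadweight loss = £1805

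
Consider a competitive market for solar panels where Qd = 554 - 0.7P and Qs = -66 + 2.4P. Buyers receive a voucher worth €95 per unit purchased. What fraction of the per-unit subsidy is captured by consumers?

Pre-subsidy: 554 - 0.7P = -66 + 2.4P gives P* = 200, Q* = 414.
With the rebate, buyers effectively pay Pb = Ps − 95, where Ps is the price sellers receive.
Demand in terms of Ps becomes Qd = 554 − 0.7(Ps − 95) = 620.5 - 0.7Ps. Setting this equal to supply: 620.5 - 0.7Ps = -66 + 2.4Ps, so Ps = 6865/31.
Buyers pay Pb = 6865/31 − 95 = 3920/31; Q' = -66 + 2.4·(6865/31) = 14430/31.
Buyers' price falls by P* − Pb = 200 − 3920/31 = 2280/31; sellers' price rises by Ps − P* = 6865/31 − 200 = 665/31.
So consumers capture (2280/31)/95 = 24/31 of each unit of subsidy.

Consumer share = 24/31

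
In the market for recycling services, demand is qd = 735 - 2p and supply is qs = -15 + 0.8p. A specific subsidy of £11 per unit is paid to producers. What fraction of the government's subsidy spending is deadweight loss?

DWL / government spending = 22/1439

Pre-subsidy: 735 - 2p = -15 + 0.8p gives p* = 1875/7, q* = 1395/7.
With the subsidy, sellers receive ps = pb + 11 for each unit, where pb is the price buyers pay.
Supply in terms of pb becomes qs = -15 + 0.8(pb + 11) = -6.2 + 0.8pb. Setting this equal to demand: 735 - 2pb = -6.2 + 0.8pb, so pb = 1853/7.
Sellers receive ps = 1853/7 + 11 = 1930/7; q' = 735 − 2·(1853/7) = 1439/7.
ΔCS = ½(1395/7 + 1439/7)(1875/7 − 1853/7) = 31174/49; ΔPS = ½(1395/7 + 1439/7)(1930/7 − 1875/7) = 77935/49.
Government spending = 11 × 1439/7 = 15829/7.
DWL = ½ × 11 × (1439/7 − 1395/7) = 242/7; fraction = (242/7) / (15829/7) = 22/1439.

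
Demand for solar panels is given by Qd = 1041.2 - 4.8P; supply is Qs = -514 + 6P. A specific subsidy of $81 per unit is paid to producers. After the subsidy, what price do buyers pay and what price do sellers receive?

Buyers pay $99; sellers receive $180

Pre-subsidy: 1041.2 - 4.8P = -514 + 6P gives P* = 144, Q* = 350.
With the subsidy, sellers receive Ps = Pb + 81 for each unit, where Pb is the price buyers pay.
Supply in terms of Pb becomes Qs = -514 + 6(Pb + 81) = -28 + 6Pb. Setting this equal to demand: 1041.2 - 4.8Pb = -28 + 6Pb, so Pb = 99.
Sellers receive Ps = 99 + 81 = 180; Q' = 1041.2 − 4.8·99 = 566.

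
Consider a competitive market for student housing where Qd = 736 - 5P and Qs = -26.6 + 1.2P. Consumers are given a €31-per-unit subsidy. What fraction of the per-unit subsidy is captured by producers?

Pre-subsidy: 736 - 5P = -26.6 + 1.2P gives P* = 123, Q* = 121.
With the rebate, buyers effectively pay Pb = Ps − 31, where Ps is the price sellers receive.
Demand in terms of Ps becomes Qd = 736 − 5(Ps − 31) = 891 - 5Ps. Setting this equal to supply: 891 - 5Ps = -26.6 + 1.2Ps, so Ps = 148.
Buyers pay Pb = 148 − 31 = 117; Q' = -26.6 + 1.2·148 = 151.
Buyers' price falls by P* − Pb = 123 − 117 = 6; sellers' price rises by Ps − P* = 148 − 123 = 25.
So producers capture 25/31 = 25/31 of each unit of subsidy.

Producer share = 25/31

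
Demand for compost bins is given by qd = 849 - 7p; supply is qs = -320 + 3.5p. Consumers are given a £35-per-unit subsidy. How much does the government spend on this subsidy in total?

Government cost = 15890/3

Pre-subsidy: 849 - 7p = -320 + 3.5p gives p* = 334/3, q* = 209/3.
With the rebate, buyers effectively pay pb = ps − 35, where ps is the price sellers receive.
Demand in terms of ps becomes qd = 849 − 7(ps − 35) = 1094 - 7ps. Setting this equal to supply: 1094 - 7ps = -320 + 3.5ps, so ps = 404/3.
Buyers pay pb = 404/3 − 35 = 299/3; q' = -320 + 3.5·(404/3) = 454/3.
Government outlay = subsidy × quantity = 35 × 454/3 = 15890/3.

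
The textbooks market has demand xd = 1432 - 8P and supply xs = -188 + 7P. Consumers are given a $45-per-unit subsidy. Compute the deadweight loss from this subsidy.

Deadweight loss = $3780

Pre-subsidy: 1432 - 8P = -188 + 7P gives P* = 108, x* = 568.
With the rebate, buyers effectively pay Pb = Ps − 45, where Ps is the price sellers receive.
Demand in terms of Ps becomes xd = 1432 − 8(Ps − 45) = 1792 - 8Ps. Setting this equal to supply: 1792 - 8Ps = -188 + 7Ps, so Ps = 132.
Buyers pay Pb = 132 − 45 = 87; x' = -188 + 7·132 = 736.
The subsidy expands output by 736 − 568 = 168 past the efficient level; on those units the gap between marginal cost and willingness to pay runs from 0 up to 45.
DWL = ½ × 45 × 168 = 3780.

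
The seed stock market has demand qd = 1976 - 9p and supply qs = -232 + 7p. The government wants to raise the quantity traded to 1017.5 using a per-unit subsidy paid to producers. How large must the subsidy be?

At q = 1017.5, invert demand for the buyer price: pb = (1976 − 1017.5)/9 = 106.5; invert supply for the seller price: ps = (1017.5 − (-232))/7 = 178.5.
The subsidy must fill the gap: s = ps − pb = 178.5 − 106.5 = 72.

Required subsidy s = 72 per unit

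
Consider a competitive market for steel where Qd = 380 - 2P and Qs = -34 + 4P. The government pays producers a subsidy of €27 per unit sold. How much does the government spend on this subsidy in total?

Pre-subsidy: 380 - 2P = -34 + 4P gives P* = 69, Q* = 242.
With the subsidy, sellers receive Ps = Pb + 27 for each unit, where Pb is the price buyers pay.
Supply in terms of Pb becomes Qs = -34 + 4(Pb + 27) = 74 + 4Pb. Setting this equal to demand: 380 - 2Pb = 74 + 4Pb, so Pb = 51.
Sellers receive Ps = 51 + 27 = 78; Q' = 380 − 2·51 = 278.
Government outlay = subsidy × quantity = 27 × 278 = 7506.

Government cost = €7506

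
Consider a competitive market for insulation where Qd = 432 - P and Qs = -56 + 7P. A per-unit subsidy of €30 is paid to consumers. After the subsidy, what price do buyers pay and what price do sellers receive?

Buyers pay €34.75; sellers receive €64.75

Pre-subsidy: 432 - P = -56 + 7P gives P* = 61, Q* = 371.
With the rebate, buyers effectively pay Pb = Ps − 30, where Ps is the price sellers receive.
Demand in terms of Ps becomes Qd = 432 − 1(Ps − 30) = 462 - Ps. Setting this equal to supply: 462 - Ps = -56 + 7Ps, so Ps = 64.75.
Buyers pay Pb = 64.75 − 30 = 34.75; Q' = -56 + 7·64.75 = 397.25.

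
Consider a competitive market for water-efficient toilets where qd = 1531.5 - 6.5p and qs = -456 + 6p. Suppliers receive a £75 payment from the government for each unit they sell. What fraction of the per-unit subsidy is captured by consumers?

Pre-subsidy: 1531.5 - 6.5p = -456 + 6p gives p* = 159, q* = 498.
With the subsidy, sellers receive ps = pb + 75 for each unit, where pb is the price buyers pay.
Supply in terms of pb becomes qs = -456 + 6(pb + 75) = -6 + 6pb. Setting this equal to demand: 1531.5 - 6.5pb = -6 + 6pb, so pb = 123.
Sellers receive ps = 123 + 75 = 198; q' = 1531.5 − 6.5·123 = 732.
Buyers' price falls by p* − pb = 159 − 123 = 36; sellers' price rises by ps − p* = 198 − 159 = 39.
So consumers capture 36/75 = 0.48 of each unit of subsidy.

Consumer share = 0.48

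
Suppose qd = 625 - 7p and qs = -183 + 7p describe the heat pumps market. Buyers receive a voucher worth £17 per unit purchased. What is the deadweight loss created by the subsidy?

Pre-subsidy: 625 - 7p = -183 + 7p gives p* = 404/7, q* = 221.
With the rebate, buyers effectively pay pb = ps − 17, where ps is the price sellers receive.
Demand in terms of ps becomes qd = 625 − 7(ps − 17) = 744 - 7ps. Setting this equal to supply: 744 - 7ps = -183 + 7ps, so ps = 927/14.
Buyers pay pb = 927/14 − 17 = 689/14; q' = -183 + 7·(927/14) = 280.5.
The subsidy expands output by 280.5 − 221 = 59.5 past the efficient level; on those units the gap between marginal cost and willingness to pay runs from 0 up to 17.
DWL = ½ × 17 × 59.5 = 505.75.

Deadweight loss = £505.75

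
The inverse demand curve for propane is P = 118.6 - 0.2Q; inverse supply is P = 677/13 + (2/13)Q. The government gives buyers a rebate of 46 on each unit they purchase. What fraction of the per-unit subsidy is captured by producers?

Pre-subsidy: 118.6 - 0.2Q = 677/13 + (2/13)Q gives Q* = 188 and P* = 81.
With the rebate, buyers effectively pay Pb = Ps − 46, where Ps is the price sellers receive.
On the curves, Pb = 118.6 - 0.2Q and Ps = 677/13 + (2/13)Q; the wedge Ps − Pb = 46 gives 677/13 + (2/13)Q − (118.6 - 0.2Q) = 46, so Q' = 318.
Then Pb = 118.6 − 0.2·318 = 55 and Ps = 677/13 + (2/13)·318 = 101.
Buyers' price falls by P* − Pb = 81 − 55 = 26; sellers' price rises by Ps − P* = 101 − 81 = 20.
So producers capture 20/46 = 10/23 of each unit of subsidy.

Producer share = 10/23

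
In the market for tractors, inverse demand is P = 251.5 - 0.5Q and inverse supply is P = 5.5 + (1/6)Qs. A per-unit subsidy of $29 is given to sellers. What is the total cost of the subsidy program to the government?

Government cost = $11962.5

Pre-subsidy: 251.5 - 0.5Q = 5.5 + (1/6)Q gives Q* = 369 and P* = 67.
With the subsidy, sellers receive Ps = Pb + 29 for each unit, where Pb is the price buyers pay.
On the curves, Pb = 251.5 - 0.5Q and Ps = 5.5 + (1/6)Q; the wedge Ps − Pb = 29 gives 5.5 + (1/6)Q − (251.5 - 0.5Q) = 29, so Q' = 412.5.
Then Pb = 251.5 − 0.5·412.5 = 45.25 and Ps = 5.5 + (1/6)·412.5 = 74.25.
Government outlay = subsidy × quantity = 29 × 412.5 = 11962.5.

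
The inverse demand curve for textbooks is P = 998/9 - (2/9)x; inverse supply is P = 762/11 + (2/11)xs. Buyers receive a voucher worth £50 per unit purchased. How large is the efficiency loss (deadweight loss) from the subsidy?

Pre-subsidy: 998/9 - (2/9)x = 762/11 + (2/11)x gives x* = 103 and P* = 88.
With the rebate, buyers effectively pay Pb = Ps − 50, where Ps is the price sellers receive.
On the curves, Pb = 998/9 - (2/9)x and Ps = 762/11 + (2/11)x; the wedge Ps − Pb = 50 gives 762/11 + (2/11)x − (998/9 - (2/9)x) = 50, so x' = 226.75.
Then Pb = 998/9 − (2/9)·226.75 = 60.5 and Ps = 762/11 + (2/11)·226.75 = 110.5.
The subsidy expands output by 226.75 − 103 = 123.75 past the efficient level; on those units the gap between marginal cost and willingness to pay runs from 0 up to 50.
DWL = ½ × 50 × 123.75 = 3093.75.

Deadweight loss = £3093.75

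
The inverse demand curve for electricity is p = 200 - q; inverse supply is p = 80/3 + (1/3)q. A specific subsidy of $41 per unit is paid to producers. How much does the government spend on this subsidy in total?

Pre-subsidy: 200 - q = 80/3 + (1/3)q gives q* = 130 and p* = 70.
With the subsidy, sellers receive ps = pb + 41 for each unit, where pb is the price buyers pay.
On the curves, pb = 200 - q and ps = 80/3 + (1/3)q; the wedge ps − pb = 41 gives 80/3 + (1/3)q − (200 - q) = 41, so q' = 160.75.
Then pb = 200 − 1·160.75 = 39.25 and ps = 80/3 + (1/3)·160.75 = 80.25.
Government outlay = subsidy × quantity = 41 × 160.75 = 6590.75.

Government cost = $6590.75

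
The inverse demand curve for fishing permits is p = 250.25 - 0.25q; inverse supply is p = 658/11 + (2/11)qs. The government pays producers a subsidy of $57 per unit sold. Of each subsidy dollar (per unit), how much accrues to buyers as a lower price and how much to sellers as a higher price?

Pre-subsidy: 250.25 - 0.25q = 658/11 + (2/11)q gives q* = 441 and p* = 140.
With the subsidy, sellers receive ps = pb + 57 for each unit, where pb is the price buyers pay.
On the curves, pb = 250.25 - 0.25q and ps = 658/11 + (2/11)q; the wedge ps − pb = 57 gives 658/11 + (2/11)q − (250.25 - 0.25q) = 57, so q' = 573.
Then pb = 250.25 − 0.25·573 = 107 and ps = 658/11 + (2/11)·573 = 164.
Buyers' price falls by p* − pb = 140 − 107 = 33; sellers' price rises by ps − p* = 164 − 140 = 24.

Buyers gain $33 per unit; sellers gain $24 per unit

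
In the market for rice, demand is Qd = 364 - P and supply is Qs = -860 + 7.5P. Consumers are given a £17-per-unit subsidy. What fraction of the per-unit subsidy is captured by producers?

Producer share = 2/17

Pre-subsidy: 364 - P = -860 + 7.5P gives P* = 144, Q* = 220.
With the rebate, buyers effectively pay Pb = Ps − 17, where Ps is the price sellers receive.
Demand in terms of Ps becomes Qd = 364 − 1(Ps − 17) = 381 - Ps. Setting this equal to supply: 381 - Ps = -860 + 7.5Ps, so Ps = 146.
Buyers pay Pb = 146 − 17 = 129; Q' = -860 + 7.5·146 = 235.
Buyers' price falls by P* − Pb = 144 − 129 = 15; sellers' price rises by Ps − P* = 146 − 144 = 2.
So producers capture 2/17 = 2/17 of each unit of subsidy.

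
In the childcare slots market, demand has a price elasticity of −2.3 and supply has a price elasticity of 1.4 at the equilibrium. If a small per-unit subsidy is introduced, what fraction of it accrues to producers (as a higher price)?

For a small subsidy around the equilibrium, the benefit split depends on the relative slopes, which at a point are proportional to the elasticities.
Buyer share = εs/(εs + |εd|) = 1.4/(1.4 + 2.3) = 14/37; seller share = |εd|/(εs + |εd|) = 23/37.
So producers capture 23/37 of the subsidy.

Producer share = 23/37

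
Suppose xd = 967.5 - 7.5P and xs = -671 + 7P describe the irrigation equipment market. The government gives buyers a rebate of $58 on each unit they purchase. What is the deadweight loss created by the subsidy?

Deadweight loss = $6090

Pre-subsidy: 967.5 - 7.5P = -671 + 7P gives P* = 113, x* = 120.
With the rebate, buyers effectively pay Pb = Ps − 58, where Ps is the price sellers receive.
Demand in terms of Ps becomes xd = 967.5 − 7.5(Ps − 58) = 1402.5 - 7.5Ps. Setting this equal to supply: 1402.5 - 7.5Ps = -671 + 7Ps, so Ps = 143.
Buyers pay Pb = 143 − 58 = 85; x' = -671 + 7·143 = 330.
The subsidy expands output by 330 − 120 = 210 past the efficient level; on those units the gap between marginal cost and willingness to pay runs from 0 up to 58.
DWL = ½ × 58 × 210 = 6090.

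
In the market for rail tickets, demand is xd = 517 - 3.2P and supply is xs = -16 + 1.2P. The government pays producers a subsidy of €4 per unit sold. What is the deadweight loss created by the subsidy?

Pre-subsidy: 517 - 3.2P = -16 + 1.2P gives P* = 2665/22, x* = 1423/11.
With the subsidy, sellers receive Ps = Pb + 4 for each unit, where Pb is the price buyers pay.
Supply in terms of Pb becomes xs = -16 + 1.2(Pb + 4) = -11.2 + 1.2Pb. Setting this equal to demand: 517 - 3.2Pb = -11.2 + 1.2Pb, so Pb = 2641/22.
Sellers receive Ps = 2641/22 + 4 = 2729/22; x' = 517 − 3.2·(2641/22) = 7307/55.
The subsidy expands output by 7307/55 − 1423/11 = 192/55 past the efficient level; on those units the gap between marginal cost and willingness to pay runs from 0 up to 4.
DWL = ½ × 4 × 192/55 = 384/55.

Deadweight loss = 384/55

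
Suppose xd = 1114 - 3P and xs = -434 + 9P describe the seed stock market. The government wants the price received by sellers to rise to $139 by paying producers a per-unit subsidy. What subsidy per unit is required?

Required subsidy s = $40 per unit

At a seller price of 139, quantity supplied is -434 + 9·139 = 817.
Buyers absorb 817 only when they pay Pb with 1114 − 3·Pb = 817, i.e. Pb = 99.
s = Ps − Pb = 139 − 99 = 40.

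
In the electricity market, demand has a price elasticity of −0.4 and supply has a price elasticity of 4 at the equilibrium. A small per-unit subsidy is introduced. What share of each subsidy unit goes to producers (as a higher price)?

Producer share = 1/11

For a small subsidy around the equilibrium, the benefit split depends on the relative slopes, which at a point are proportional to the elasticities.
Buyer share = εs/(εs + |εd|) = 4/(4 + 0.4) = 10/11; seller share = |εd|/(εs + |εd|) = 1/11.
So producers capture 1/11 of the subsidy.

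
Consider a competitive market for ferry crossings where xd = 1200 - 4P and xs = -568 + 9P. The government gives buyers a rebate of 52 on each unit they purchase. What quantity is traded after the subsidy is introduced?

Pre-subsidy: 1200 - 4P = -568 + 9P gives P* = 136, x* = 656.
With the rebate, buyers effectively pay Pb = Ps − 52, where Ps is the price sellers receive.
Demand in terms of Ps becomes xd = 1200 − 4(Ps − 52) = 1408 - 4Ps. Setting this equal to supply: 1408 - 4Ps = -568 + 9Ps, so Ps = 152.
Buyers pay Pb = 152 − 52 = 100; x' = -568 + 9·152 = 800.

x' = 800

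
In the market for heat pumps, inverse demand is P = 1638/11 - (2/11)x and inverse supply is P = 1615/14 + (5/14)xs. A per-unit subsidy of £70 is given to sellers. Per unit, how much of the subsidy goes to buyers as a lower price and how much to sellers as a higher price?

Buyers gain 1960/83 per unit; sellers gain 3850/83 per unit

Pre-subsidy: 1638/11 - (2/11)x = 1615/14 + (5/14)x gives x* = 5167/83 and P* = 11420/83.
With the subsidy, sellers receive Ps = Pb + 70 for each unit, where Pb is the price buyers pay.
On the curves, Pb = 1638/11 - (2/11)x and Ps = 1615/14 + (5/14)x; the wedge Ps − Pb = 70 gives 1615/14 + (5/14)x − (1638/11 - (2/11)x) = 70, so x' = 15947/83.
Then Pb = 1638/11 − (2/11)·(15947/83) = 9460/83 and Ps = 1615/14 + (5/14)·(15947/83) = 15270/83.
Buyers' price falls by P* − Pb = 11420/83 − 9460/83 = 1960/83; sellers' price rises by Ps − P* = 15270/83 − 11420/83 = 3850/83.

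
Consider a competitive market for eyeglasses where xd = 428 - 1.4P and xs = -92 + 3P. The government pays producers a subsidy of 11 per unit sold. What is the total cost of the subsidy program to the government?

Pre-subsidy: 428 - 1.4P = -92 + 3P gives P* = 1300/11, x* = 2888/11.
With the subsidy, sellers receive Ps = Pb + 11 for each unit, where Pb is the price buyers pay.
Supply in terms of Pb becomes xs = -92 + 3(Pb + 11) = -59 + 3Pb. Setting this equal to demand: 428 - 1.4Pb = -59 + 3Pb, so Pb = 2435/22.
Sellers receive Ps = 2435/22 + 11 = 2677/22; x' = 428 − 1.4·(2435/22) = 6007/22.
Government outlay = subsidy × quantity = 11 × 6007/22 = 3003.5.

Government cost = 3003.5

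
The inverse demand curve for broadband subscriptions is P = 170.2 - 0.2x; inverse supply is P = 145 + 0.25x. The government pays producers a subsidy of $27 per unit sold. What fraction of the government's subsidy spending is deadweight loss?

Pre-subsidy: 170.2 - 0.2x = 145 + 0.25x gives x* = 56 and P* = 159.
With the subsidy, sellers receive Ps = Pb + 27 for each unit, where Pb is the price buyers pay.
On the curves, Pb = 170.2 - 0.2x and Ps = 145 + 0.25x; the wedge Ps − Pb = 27 gives 145 + 0.25x − (170.2 - 0.2x) = 27, so x' = 116.
Then Pb = 170.2 − 0.2·116 = 147 and Ps = 145 + 0.25·116 = 174.
ΔCS = ½(56 + 116)(159 − 147) = 1032; ΔPS = ½(56 + 116)(174 − 159) = 1290.
Government spending = 27 × 116 = 3132.
DWL = ½ × 27 × (116 − 56) = 810; fraction = 810 / 3132 = 15/58.

DWL / government spending = 15/58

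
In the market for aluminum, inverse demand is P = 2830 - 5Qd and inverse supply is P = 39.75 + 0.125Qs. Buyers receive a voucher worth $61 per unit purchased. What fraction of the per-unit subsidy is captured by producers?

Pre-subsidy: 2830 - 5Q = 39.75 + 0.125Q gives Q* = 22322/41 and P* = 4420/41.
With the rebate, buyers effectively pay Pb = Ps − 61, where Ps is the price sellers receive.
On the curves, Pb = 2830 - 5Q and Ps = 39.75 + 0.125Q; the wedge Ps − Pb = 61 gives 39.75 + 0.125Q − (2830 - 5Q) = 61, so Q' = 22810/41.
Then Pb = 2830 − 5·(22810/41) = 1980/41 and Ps = 39.75 + 0.125·(22810/41) = 4481/41.
Buyers' price falls by P* − Pb = 4420/41 − 1980/41 = 2440/41; sellers' price rises by Ps − P* = 4481/41 − 4420/41 = 61/41.
So producers capture (61/41)/61 = 1/41 of each unit of subsidy.

Producer share = 1/41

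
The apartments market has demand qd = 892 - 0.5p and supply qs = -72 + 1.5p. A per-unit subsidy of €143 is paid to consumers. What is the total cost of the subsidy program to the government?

Pre-subsidy: 892 - 0.5p = -72 + 1.5p gives p* = 482, q* = 651.
With the rebate, buyers effectively pay pb = ps − 143, where ps is the price sellers receive.
Demand in terms of ps becomes qd = 892 − 0.5(ps − 143) = 963.5 - 0.5ps. Setting this equal to supply: 963.5 - 0.5ps = -72 + 1.5ps, so ps = 517.75.
Buyers pay pb = 517.75 − 143 = 374.75; q' = -72 + 1.5·517.75 = 704.625.
Government outlay = subsidy × quantity = 143 × 704.625 = 100761.375.

Government cost = €100761.375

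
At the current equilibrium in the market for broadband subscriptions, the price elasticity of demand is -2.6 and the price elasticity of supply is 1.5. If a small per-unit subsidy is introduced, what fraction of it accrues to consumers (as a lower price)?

Consumer share = 15/41

For a small subsidy around the equilibrium, the benefit split depends on the relative slopes, which at a point are proportional to the elasticities.
Buyer share = εs/(εs + |εd|) = 1.5/(1.5 + 2.6) = 15/41; seller share = |εd|/(εs + |εd|) = 26/41.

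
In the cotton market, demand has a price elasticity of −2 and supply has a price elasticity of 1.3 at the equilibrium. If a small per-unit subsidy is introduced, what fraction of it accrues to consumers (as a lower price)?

Consumer share = 13/33

For a small subsidy around the equilibrium, the benefit split depends on the relative slopes, which at a point are proportional to the elasticities.
Buyer share = εs/(εs + |εd|) = 1.3/(1.3 + 2) = 13/33; seller share = |εd|/(εs + |εd|) = 20/33.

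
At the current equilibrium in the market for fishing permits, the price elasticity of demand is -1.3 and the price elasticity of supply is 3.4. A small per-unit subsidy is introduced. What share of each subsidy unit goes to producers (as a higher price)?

Producer share = 13/47

For a small subsidy around the equilibrium, the benefit split depends on the relative slopes, which at a point are proportional to the elasticities.
Buyer share = εs/(εs + |εd|) = 3.4/(3.4 + 1.3) = 34/47; seller share = |εd|/(εs + |εd|) = 13/47.
So producers capture 13/47 of the subsidy.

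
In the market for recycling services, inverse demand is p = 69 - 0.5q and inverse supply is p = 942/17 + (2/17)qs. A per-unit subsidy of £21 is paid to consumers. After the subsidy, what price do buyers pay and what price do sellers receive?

Pre-subsidy: 69 - 0.5q = 942/17 + (2/17)q gives q* = 22 and p* = 58.
With the rebate, buyers effectively pay pb = ps − 21, where ps is the price sellers receive.
On the curves, pb = 69 - 0.5q and ps = 942/17 + (2/17)q; the wedge ps − pb = 21 gives 942/17 + (2/17)q − (69 - 0.5q) = 21, so q' = 56.
Then pb = 69 − 0.5·56 = 41 and ps = 942/17 + (2/17)·56 = 62.

Buyers pay £41; sellers receive £62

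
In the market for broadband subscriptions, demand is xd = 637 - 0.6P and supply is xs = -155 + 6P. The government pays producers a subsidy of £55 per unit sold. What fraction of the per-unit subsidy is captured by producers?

Pre-subsidy: 637 - 0.6P = -155 + 6P gives P* = 120, x* = 565.
With the subsidy, sellers receive Ps = Pb + 55 for each unit, where Pb is the price buyers pay.
Supply in terms of Pb becomes xs = -155 + 6(Pb + 55) = 175 + 6Pb. Setting this equal to demand: 637 - 0.6Pb = 175 + 6Pb, so Pb = 70.
Sellers receive Ps = 70 + 55 = 125; x' = 637 − 0.6·70 = 595.
Buyers' price falls by P* − Pb = 120 − 70 = 50; sellers' price rises by Ps − P* = 125 − 120 = 5.
So producers capture 5/55 = 1/11 of each unit of subsidy.

Producer share = 1/11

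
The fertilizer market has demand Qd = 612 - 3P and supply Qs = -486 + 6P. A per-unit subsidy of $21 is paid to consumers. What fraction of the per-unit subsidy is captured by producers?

Producer share = 1/3

Pre-subsidy: 612 - 3P = -486 + 6P gives P* = 122, Q* = 246.
With the rebate, buyers effectively pay Pb = Ps − 21, where Ps is the price sellers receive.
Demand in terms of Ps becomes Qd = 612 − 3(Ps − 21) = 675 - 3Ps. Setting this equal to supply: 675 - 3Ps = -486 + 6Ps, so Ps = 129.
Buyers pay Pb = 129 − 21 = 108; Q' = -486 + 6·129 = 288.
Buyers' price falls by P* − Pb = 122 − 108 = 14; sellers' price rises by Ps − P* = 129 − 122 = 7.
So producers capture 7/21 = 1/3 of each unit of subsidy.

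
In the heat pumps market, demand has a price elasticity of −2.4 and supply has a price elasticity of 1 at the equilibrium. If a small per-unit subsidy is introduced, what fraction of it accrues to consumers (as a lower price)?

Consumer share = 5/17

For a small subsidy around the equilibrium, the benefit split depends on the relative slopes, which at a point are proportional to the elasticities.
Buyer share = εs/(εs + |εd|) = 1/(1 + 2.4) = 5/17; seller share = |εd|/(εs + |εd|) = 12/17.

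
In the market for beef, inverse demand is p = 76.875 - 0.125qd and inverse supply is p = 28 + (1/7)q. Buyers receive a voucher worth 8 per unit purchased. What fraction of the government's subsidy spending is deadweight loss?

Pre-subsidy: 76.875 - 0.125q = 28 + (1/7)q gives q* = 2737/15 and p* = 811/15.
With the rebate, buyers effectively pay pb = ps − 8, where ps is the price sellers receive.
On the curves, pb = 76.875 - 0.125q and ps = 28 + (1/7)q; the wedge ps − pb = 8 gives 28 + (1/7)q − (76.875 - 0.125q) = 8, so q' = 637/3.
Then pb = 76.875 − 0.125·(637/3) = 151/3 and ps = 28 + (1/7)·(637/3) = 175/3.
ΔCS = ½(2737/15 + 637/3)(811/15 − 151/3) = 736.96; ΔPS = ½(2737/15 + 637/3)(175/3 − 811/15) = 842.24.
Government spending = 8 × 637/3 = 5096/3.
DWL = ½ × 8 × (637/3 − 2737/15) = 1792/15; fraction = (1792/15) / (5096/3) = 32/455.

DWL / government spending = 32/455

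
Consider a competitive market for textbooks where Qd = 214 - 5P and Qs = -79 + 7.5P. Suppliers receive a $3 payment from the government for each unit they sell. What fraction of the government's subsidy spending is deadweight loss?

DWL / government spending = 45/1058

Pre-subsidy: 214 - 5P = -79 + 7.5P gives P* = 23.44, Q* = 96.8.
With the subsidy, sellers receive Ps = Pb + 3 for each unit, where Pb is the price buyers pay.
Supply in terms of Pb becomes Qs = -79 + 7.5(Pb + 3) = -56.5 + 7.5Pb. Setting this equal to demand: 214 - 5Pb = -56.5 + 7.5Pb, so Pb = 21.64.
Sellers receive Ps = 21.64 + 3 = 24.64; Q' = 214 − 5·21.64 = 105.8.
ΔCS = ½(96.8 + 105.8)(23.44 − 21.64) = 182.34; ΔPS = ½(96.8 + 105.8)(24.64 − 23.44) = 121.56.
Government spending = 3 × 105.8 = 317.4.
DWL = ½ × 3 × (105.8 − 96.8) = 13.5; fraction = 13.5 / 317.4 = 45/1058.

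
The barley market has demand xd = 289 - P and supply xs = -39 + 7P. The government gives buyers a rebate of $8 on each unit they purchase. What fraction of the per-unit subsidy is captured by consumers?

Consumer share = 0.875

Pre-subsidy: 289 - P = -39 + 7P gives P* = 41, x* = 248.
With the rebate, buyers effectively pay Pb = Ps − 8, where Ps is the price sellers receive.
Demand in terms of Ps becomes xd = 289 − 1(Ps − 8) = 297 - Ps. Setting this equal to supply: 297 - Ps = -39 + 7Ps, so Ps = 42.
Buyers pay Pb = 42 − 8 = 34; x' = -39 + 7·42 = 255.
Buyers' price falls by P* − Pb = 41 − 34 = 7; sellers' price rises by Ps − P* = 42 − 41 = 1.
So consumers capture 7/8 = 0.875 of each unit of subsidy.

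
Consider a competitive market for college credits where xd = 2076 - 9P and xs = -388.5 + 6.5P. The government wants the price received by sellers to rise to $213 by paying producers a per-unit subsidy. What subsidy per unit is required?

Required subsidy s = $93 per unit

At a seller price of 213, quantity supplied is -388.5 + 6.5·213 = 996.
Buyers absorb 996 only when they pay Pb with 2076 − 9·Pb = 996, i.e. Pb = 120.
s = Ps − Pb = 213 − 120 = 93.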